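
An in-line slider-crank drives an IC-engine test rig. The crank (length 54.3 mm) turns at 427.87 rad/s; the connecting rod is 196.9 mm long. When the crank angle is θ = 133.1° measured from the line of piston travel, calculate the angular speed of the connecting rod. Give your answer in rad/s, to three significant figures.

82.3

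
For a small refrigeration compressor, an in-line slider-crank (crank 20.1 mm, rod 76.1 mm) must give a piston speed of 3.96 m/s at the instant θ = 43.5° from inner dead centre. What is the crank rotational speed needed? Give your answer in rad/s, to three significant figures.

For an in-line slider-crank, |v_piston| = rω|sinθ|·[1 + r cosθ/√(L² − r² sin²θ)].
With r = 0.0201 m, L = 0.0761 m, θ = 43.5°: the bracketed kinematic factor |dx/dθ| = 0.016532 m.
ω = v/|dx/dθ| = 3.96/0.016532 = 239.54 rad/s.

240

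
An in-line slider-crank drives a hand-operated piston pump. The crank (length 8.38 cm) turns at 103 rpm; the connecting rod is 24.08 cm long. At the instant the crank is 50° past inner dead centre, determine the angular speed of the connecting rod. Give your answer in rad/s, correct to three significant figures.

ω = 10.79 rad/s (converted from 103 rpm).
The rod makes angle φ with the slider axis where L sinφ = r sinθ; differentiating, L cosφ·φ̇ = r ω cosθ.
L cosφ = √(L² − r² sin²θ) = 0.23209 m.
|ω_rod| = r ω |cosθ| / √(L² − r² sin²θ) = 0.0838·10.79·0.64279/0.23209 = 2.5034 rad/s.

2.50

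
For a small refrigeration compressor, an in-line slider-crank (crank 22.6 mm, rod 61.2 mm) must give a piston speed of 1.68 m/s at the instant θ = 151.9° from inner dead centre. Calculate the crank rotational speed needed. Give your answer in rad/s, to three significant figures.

236

For an in-line slider-crank, |v_piston| = rω|sinθ|·[1 + r cosθ/√(L² − r² sin²θ)].
With r = 0.0226 m, L = 0.0612 m, θ = 151.9°: the bracketed kinematic factor |dx/dθ| = 0.0071236 m.
ω = v/|dx/dθ| = 1.68/0.0071236 = 235.84 rad/s.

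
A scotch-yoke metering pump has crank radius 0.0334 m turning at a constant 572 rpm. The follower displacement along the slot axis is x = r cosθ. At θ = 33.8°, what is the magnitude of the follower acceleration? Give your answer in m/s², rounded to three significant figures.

ω = 59.9 rad/s (from 572 rpm).
x = r cosθ ⇒ ẍ = −rω² cosθ (ω constant).
|a| = rω²|cosθ| = 0.0334·(59.9)²·|cos 33.8°| = 99.584 m/s².

99.6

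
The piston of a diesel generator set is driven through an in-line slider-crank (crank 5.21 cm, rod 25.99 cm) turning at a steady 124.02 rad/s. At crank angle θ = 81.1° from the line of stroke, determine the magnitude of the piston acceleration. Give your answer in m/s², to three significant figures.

31.9

ω = 124 rad/s
x(θ) = r cosθ + √(L² − r² sin²θ); with ω constant, a = ω²·d²x/dθ².
d²x/dθ² = −r cosθ − r²(cos2θ)/√u − r⁴ sin²2θ/(4u^{3/2}),  u = L² − r² sin²θ = 0.0648986 m².
Substituting r = 0.0521 m, L = 0.2599 m, θ = 81.1°: d²x/dθ² = +0.0020742 m.
a = ω²·d²x/dθ² = (124)²·(+0.0020742) = +31.903 m/s²;  |a| = 31.903 m/s².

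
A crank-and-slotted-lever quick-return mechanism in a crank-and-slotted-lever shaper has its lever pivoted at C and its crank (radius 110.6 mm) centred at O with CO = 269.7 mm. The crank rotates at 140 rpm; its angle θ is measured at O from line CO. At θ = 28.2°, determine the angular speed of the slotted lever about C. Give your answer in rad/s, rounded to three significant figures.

ω = 14.66 rad/s (from 140 rpm).
Crank pin A relative to C: A = (d + r cosθ, r sinθ); lever angle φ = atan2(r sinθ, d + r cosθ).
Differentiating tanφ: φ̇ = rω(d cosθ + r)/(d² + r² + 2dr cosθ).
d² + r² + 2dr cosθ = |CA|² = 0.137547 m²;  d cosθ + r = +0.34829 m.
|ω_lever| = |0.1106·14.66·+0.34829| / 0.137547 = 4.1058 rad/s.

4.11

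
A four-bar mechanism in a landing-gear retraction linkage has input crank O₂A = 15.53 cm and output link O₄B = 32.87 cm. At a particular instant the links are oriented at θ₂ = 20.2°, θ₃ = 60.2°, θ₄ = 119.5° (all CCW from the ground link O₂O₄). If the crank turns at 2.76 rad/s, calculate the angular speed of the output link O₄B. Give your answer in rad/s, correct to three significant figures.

0.975

ω₂ = 2.76 rad/s
Differentiating the loop-closure r₂e^{iθ₂}+r₃e^{iθ₃}=r₁+r₄e^{iθ₄} gives r₂ω₂e^{iθ₂}+r₃ω₃e^{iθ₃}=r₄ω₄e^{iθ₄}.
Eliminating the other unknown: ω₄ = r₂ω₂ sin(θ₂−θ₃) / [r₄ sin(θ₄−θ₃)].
Numerator sine = -0.64279; denominator sine = +0.85985.
Result = 0.1553·2.76·(-0.64279) / (0.3287·(+0.85985)) = -0.97482 rad/s; magnitude 0.97482 rad/s.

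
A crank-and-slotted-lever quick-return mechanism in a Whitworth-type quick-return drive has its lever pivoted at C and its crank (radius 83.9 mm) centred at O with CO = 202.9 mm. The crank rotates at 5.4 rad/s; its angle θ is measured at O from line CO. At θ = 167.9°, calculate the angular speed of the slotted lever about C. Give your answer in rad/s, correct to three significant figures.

ω = 5.4 rad/s
Crank pin A relative to C: A = (d + r cosθ, r sinθ); lever angle φ = atan2(r sinθ, d + r cosθ).
Differentiating tanφ: φ̇ = rω(d cosθ + r)/(d² + r² + 2dr cosθ).
d² + r² + 2dr cosθ = |CA|² = 0.0149174 m²;  d cosθ + r = -0.11449 m.
|ω_lever| = |0.0839·5.4·-0.11449| / 0.0149174 = 3.4773 rad/s.

3.48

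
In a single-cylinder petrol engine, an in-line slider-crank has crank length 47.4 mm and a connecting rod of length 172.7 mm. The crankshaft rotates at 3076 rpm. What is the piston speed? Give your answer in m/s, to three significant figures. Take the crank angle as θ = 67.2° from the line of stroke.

15.6

ω = 2π·3076/60 = 322.1 rad/s
For an in-line slider-crank, x = r cosθ + √(L² − r² sin²θ), so v = −rω sinθ·[1 + r cosθ/√(L² − r² sin²θ)].
With r = 0.0474 m, L = 0.1727 m, θ = 67.2°: √(L² − r² sin²θ) = 0.16708 m.
v = −0.0474·322.1·0.92186·[1 + 0.0474·0.38752/0.16708] = -15.623 m/s.
|v| = 15.623 m/s.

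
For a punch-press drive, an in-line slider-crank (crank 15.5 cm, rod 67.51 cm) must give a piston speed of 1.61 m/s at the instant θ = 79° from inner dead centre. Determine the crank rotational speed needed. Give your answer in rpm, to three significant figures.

For an in-line slider-crank, |v_piston| = rω|sinθ|·[1 + r cosθ/√(L² − r² sin²θ)].
With r = 0.155 m, L = 0.6751 m, θ = 79°: the bracketed kinematic factor |dx/dθ| = 0.15899 m.
ω = v/|dx/dθ| = 1.61/0.15899 = 10.126 rad/s.
N = 60ω/(2π) = 96.698 rpm.

96.7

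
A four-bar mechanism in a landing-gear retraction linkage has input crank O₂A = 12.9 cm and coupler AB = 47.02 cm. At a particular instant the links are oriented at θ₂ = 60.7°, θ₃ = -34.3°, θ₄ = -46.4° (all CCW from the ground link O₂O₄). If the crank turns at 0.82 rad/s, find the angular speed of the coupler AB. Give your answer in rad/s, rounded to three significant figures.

1.03

ω₂ = 0.82 rad/s
Differentiating the loop-closure r₂e^{iθ₂}+r₃e^{iθ₃}=r₁+r₄e^{iθ₄} gives r₂ω₂e^{iθ₂}+r₃ω₃e^{iθ₃}=r₄ω₄e^{iθ₄}.
Eliminating the other unknown: ω₃ = r₂ω₂ sin(θ₄−θ₂) / [r₃ sin(θ₃−θ₄)].
Numerator sine = -0.95579; denominator sine = +0.20962.
Result = 0.129·0.82·(-0.95579) / (0.4702·(+0.20962)) = -1.0258 rad/s; magnitude 1.0258 rad/s.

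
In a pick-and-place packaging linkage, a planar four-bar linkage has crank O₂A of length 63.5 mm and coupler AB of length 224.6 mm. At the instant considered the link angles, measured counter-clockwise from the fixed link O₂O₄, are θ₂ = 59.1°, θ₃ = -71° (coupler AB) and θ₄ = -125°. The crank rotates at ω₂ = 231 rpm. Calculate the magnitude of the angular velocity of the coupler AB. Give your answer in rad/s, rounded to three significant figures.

ω₂ = 24.19 rad/s (from 231 rpm).
Differentiating the loop-closure r₂e^{iθ₂}+r₃e^{iθ₃}=r₁+r₄e^{iθ₄} gives r₂ω₂e^{iθ₂}+r₃ω₃e^{iθ₃}=r₄ω₄e^{iθ₄}.
Eliminating the other unknown: ω₃ = r₂ω₂ sin(θ₄−θ₂) / [r₃ sin(θ₃−θ₄)].
Numerator sine = +0.07150; denominator sine = +0.80902.
Result = 0.0635·24.19·(+0.07150) / (0.2246·(+0.80902)) = +0.60442 rad/s; magnitude 0.60442 rad/s.

0.604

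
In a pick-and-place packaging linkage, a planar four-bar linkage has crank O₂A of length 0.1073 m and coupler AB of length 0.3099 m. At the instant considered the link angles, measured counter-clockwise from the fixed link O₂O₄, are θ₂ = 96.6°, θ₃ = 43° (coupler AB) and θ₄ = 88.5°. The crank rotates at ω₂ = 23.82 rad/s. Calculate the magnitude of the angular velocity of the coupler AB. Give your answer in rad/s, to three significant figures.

ω₂ = 23.82 rad/s
Differentiating the loop-closure r₂e^{iθ₂}+r₃e^{iθ₃}=r₁+r₄e^{iθ₄} gives r₂ω₂e^{iθ₂}+r₃ω₃e^{iθ₃}=r₄ω₄e^{iθ₄}.
Eliminating the other unknown: ω₃ = r₂ω₂ sin(θ₄−θ₂) / [r₃ sin(θ₃−θ₄)].
Numerator sine = -0.14090; denominator sine = -0.71325.
Result = 0.1073·23.82·(-0.14090) / (0.3099·(-0.71325)) = +1.6293 rad/s; magnitude 1.6293 rad/s.

1.63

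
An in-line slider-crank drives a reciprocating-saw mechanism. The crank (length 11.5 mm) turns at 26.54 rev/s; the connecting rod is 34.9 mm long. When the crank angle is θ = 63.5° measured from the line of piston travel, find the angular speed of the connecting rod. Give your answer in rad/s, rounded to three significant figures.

25.7

ω = 166.8 rad/s (converted from 26.54 rev/s).
The rod makes angle φ with the slider axis where L sinφ = r sinθ; differentiating, L cosφ·φ̇ = r ω cosθ.
L cosφ = √(L² − r² sin²θ) = 0.033348 m.
|ω_rod| = r ω |cosθ| / √(L² − r² sin²θ) = 0.0115·166.8·0.44620/0.033348 = 25.659 rad/s.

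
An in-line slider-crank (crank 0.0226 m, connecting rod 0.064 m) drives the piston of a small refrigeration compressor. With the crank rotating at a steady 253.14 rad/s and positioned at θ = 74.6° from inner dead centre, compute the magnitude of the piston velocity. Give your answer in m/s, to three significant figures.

6.07

ω = 253.1 rad/s
For an in-line slider-crank, x = r cosθ + √(L² − r² sin²θ), so v = −rω sinθ·[1 + r cosθ/√(L² − r² sin²θ)].
With r = 0.0226 m, L = 0.064 m, θ = 74.6°: √(L² − r² sin²θ) = 0.060177 m.
v = −0.0226·253.1·0.96410·[1 + 0.0226·0.26556/0.060177] = -6.0656 m/s.
|v| = 6.0656 m/s.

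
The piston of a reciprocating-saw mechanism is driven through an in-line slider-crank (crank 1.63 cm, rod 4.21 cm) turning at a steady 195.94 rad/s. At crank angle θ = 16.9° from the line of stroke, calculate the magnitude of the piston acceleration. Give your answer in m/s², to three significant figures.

804

ω = 195.9 rad/s
x(θ) = r cosθ + √(L² − r² sin²θ); with ω constant, a = ω²·d²x/dθ².
d²x/dθ² = −r cosθ − r²(cos2θ)/√u − r⁴ sin²2θ/(4u^{3/2}),  u = L² − r² sin²θ = 0.00174996 m².
Substituting r = 0.0163 m, L = 0.0421 m, θ = 16.9°: d²x/dθ² = -0.020948 m.
a = ω²·d²x/dθ² = (195.9)²·(-0.020948) = -804.26 m/s²;  |a| = 804.26 m/s².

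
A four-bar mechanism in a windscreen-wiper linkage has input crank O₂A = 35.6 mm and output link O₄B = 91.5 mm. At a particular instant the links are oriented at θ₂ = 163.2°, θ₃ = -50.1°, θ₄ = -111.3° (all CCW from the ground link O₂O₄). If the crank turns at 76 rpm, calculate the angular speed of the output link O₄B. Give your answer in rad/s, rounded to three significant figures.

ω₂ = 7.959 rad/s (from 76 rpm).
Differentiating the loop-closure r₂e^{iθ₂}+r₃e^{iθ₃}=r₁+r₄e^{iθ₄} gives r₂ω₂e^{iθ₂}+r₃ω₃e^{iθ₃}=r₄ω₄e^{iθ₄}.
Eliminating the other unknown: ω₄ = r₂ω₂ sin(θ₂−θ₃) / [r₄ sin(θ₄−θ₃)].
Numerator sine = -0.54902; denominator sine = -0.87631.
Result = 0.0356·7.959·(-0.54902) / (0.0915·(-0.87631)) = +1.94 rad/s; magnitude 1.94 rad/s.

1.94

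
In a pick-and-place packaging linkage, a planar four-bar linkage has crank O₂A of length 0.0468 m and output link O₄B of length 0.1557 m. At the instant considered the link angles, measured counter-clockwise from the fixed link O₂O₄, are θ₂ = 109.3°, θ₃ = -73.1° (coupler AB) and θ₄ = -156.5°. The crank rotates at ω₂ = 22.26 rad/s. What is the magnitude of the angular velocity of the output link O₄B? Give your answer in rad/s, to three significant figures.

0.282

ω₂ = 22.26 rad/s
Differentiating the loop-closure r₂e^{iθ₂}+r₃e^{iθ₃}=r₁+r₄e^{iθ₄} gives r₂ω₂e^{iθ₂}+r₃ω₃e^{iθ₃}=r₄ω₄e^{iθ₄}.
Eliminating the other unknown: ω₄ = r₂ω₂ sin(θ₂−θ₃) / [r₄ sin(θ₄−θ₃)].
Numerator sine = -0.04188; denominator sine = -0.99337.
Result = 0.0468·22.26·(-0.04188) / (0.1557·(-0.99337)) = +0.28205 rad/s; magnitude 0.28205 rad/s.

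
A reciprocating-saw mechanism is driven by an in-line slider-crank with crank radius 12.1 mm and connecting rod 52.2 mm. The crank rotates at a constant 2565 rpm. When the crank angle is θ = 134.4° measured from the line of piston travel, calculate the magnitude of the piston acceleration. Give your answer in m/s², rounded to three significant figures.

612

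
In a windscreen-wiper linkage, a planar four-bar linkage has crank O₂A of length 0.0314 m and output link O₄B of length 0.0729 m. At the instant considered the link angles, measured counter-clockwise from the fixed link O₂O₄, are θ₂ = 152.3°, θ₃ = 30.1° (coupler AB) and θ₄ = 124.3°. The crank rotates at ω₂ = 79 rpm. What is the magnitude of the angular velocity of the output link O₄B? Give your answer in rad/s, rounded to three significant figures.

ω₂ = 8.273 rad/s (from 79 rpm).
Differentiating the loop-closure r₂e^{iθ₂}+r₃e^{iθ₃}=r₁+r₄e^{iθ₄} gives r₂ω₂e^{iθ₂}+r₃ω₃e^{iθ₃}=r₄ω₄e^{iθ₄}.
Eliminating the other unknown: ω₄ = r₂ω₂ sin(θ₂−θ₃) / [r₄ sin(θ₄−θ₃)].
Numerator sine = +0.84619; denominator sine = +0.99731.
Result = 0.0314·8.273·(+0.84619) / (0.0729·(+0.99731)) = +3.0234 rad/s; magnitude 3.0234 rad/s.

3.02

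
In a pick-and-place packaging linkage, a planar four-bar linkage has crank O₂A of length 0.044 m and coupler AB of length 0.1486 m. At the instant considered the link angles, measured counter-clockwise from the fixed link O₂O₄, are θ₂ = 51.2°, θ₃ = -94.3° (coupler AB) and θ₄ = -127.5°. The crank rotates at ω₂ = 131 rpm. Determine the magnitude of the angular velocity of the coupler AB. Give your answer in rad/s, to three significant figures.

0.168

ω₂ = 13.72 rad/s (from 131 rpm).
Differentiating the loop-closure r₂e^{iθ₂}+r₃e^{iθ₃}=r₁+r₄e^{iθ₄} gives r₂ω₂e^{iθ₂}+r₃ω₃e^{iθ₃}=r₄ω₄e^{iθ₄}.
Eliminating the other unknown: ω₃ = r₂ω₂ sin(θ₄−θ₂) / [r₃ sin(θ₃−θ₄)].
Numerator sine = -0.02269; denominator sine = +0.54756.
Result = 0.044·13.72·(-0.02269) / (0.1486·(+0.54756)) = -0.1683 rad/s; magnitude 0.1683 rad/s.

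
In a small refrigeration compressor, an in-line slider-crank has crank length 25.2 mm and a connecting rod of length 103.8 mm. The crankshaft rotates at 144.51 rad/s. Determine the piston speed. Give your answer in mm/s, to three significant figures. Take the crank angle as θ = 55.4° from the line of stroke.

ω = 144.5 rad/s
For an in-line slider-crank, x = r cosθ + √(L² − r² sin²θ), so v = −rω sinθ·[1 + r cosθ/√(L² − r² sin²θ)].
With r = 0.0252 m, L = 0.1038 m, θ = 55.4°: √(L² − r² sin²θ) = 0.10171 m.
v = −0.0252·144.5·0.82314·[1 + 0.0252·0.56784/0.10171] = -3.4193 m/s.
|v| = 3.4193 m/s = 3419.3 mm/s.

3420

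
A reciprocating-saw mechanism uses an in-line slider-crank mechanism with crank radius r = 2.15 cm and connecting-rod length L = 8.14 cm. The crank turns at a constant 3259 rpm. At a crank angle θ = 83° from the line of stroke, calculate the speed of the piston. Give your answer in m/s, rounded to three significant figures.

7.53

ω = 2π·3259/60 = 341.3 rad/s
For an in-line slider-crank, x = r cosθ + √(L² − r² sin²θ), so v = −rω sinθ·[1 + r cosθ/√(L² − r² sin²θ)].
With r = 0.0215 m, L = 0.0814 m, θ = 83°: √(L² − r² sin²θ) = 0.078553 m.
v = −0.0215·341.3·0.99255·[1 + 0.0215·0.12187/0.078553] = -7.5258 m/s.
|v| = 7.5258 m/s.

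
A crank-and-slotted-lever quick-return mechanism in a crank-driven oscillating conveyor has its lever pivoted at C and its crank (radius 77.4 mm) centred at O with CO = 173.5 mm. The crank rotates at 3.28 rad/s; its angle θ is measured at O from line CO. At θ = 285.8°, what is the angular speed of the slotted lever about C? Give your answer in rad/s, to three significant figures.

ω = 3.28 rad/s
Crank pin A relative to C: A = (d + r cosθ, r sinθ); lever angle φ = atan2(r sinθ, d + r cosθ).
Differentiating tanφ: φ̇ = rω(d cosθ + r)/(d² + r² + 2dr cosθ).
d² + r² + 2dr cosθ = |CA|² = 0.0434059 m²;  d cosθ + r = +0.12464 m.
|ω_lever| = |0.0774·3.28·+0.12464| / 0.0434059 = 0.729 rad/s.

0.729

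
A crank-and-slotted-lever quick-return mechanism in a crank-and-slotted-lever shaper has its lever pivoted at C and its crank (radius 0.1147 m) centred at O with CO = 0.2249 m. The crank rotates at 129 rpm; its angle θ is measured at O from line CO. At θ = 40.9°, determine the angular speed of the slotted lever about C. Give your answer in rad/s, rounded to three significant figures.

4.29

ω = 13.51 rad/s (from 129 rpm).
Crank pin A relative to C: A = (d + r cosθ, r sinθ); lever angle φ = atan2(r sinθ, d + r cosθ).
Differentiating tanφ: φ̇ = rω(d cosθ + r)/(d² + r² + 2dr cosθ).
d² + r² + 2dr cosθ = |CA|² = 0.102732 m²;  d cosθ + r = +0.28469 m.
|ω_lever| = |0.1147·13.51·+0.28469| / 0.102732 = 4.2939 rad/s.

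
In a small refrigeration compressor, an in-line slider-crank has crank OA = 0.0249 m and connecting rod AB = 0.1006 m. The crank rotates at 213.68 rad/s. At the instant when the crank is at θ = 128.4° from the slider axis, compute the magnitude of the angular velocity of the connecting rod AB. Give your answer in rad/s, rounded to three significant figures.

ω = 213.7 rad/s
The rod makes angle φ with the slider axis where L sinφ = r sinθ; differentiating, L cosφ·φ̇ = r ω cosθ.
L cosφ = √(L² − r² sin²θ) = 0.098689 m.
|ω_rod| = r ω |cosθ| / √(L² − r² sin²θ) = 0.0249·213.7·0.62115/0.098689 = 33.488 rad/s.

33.5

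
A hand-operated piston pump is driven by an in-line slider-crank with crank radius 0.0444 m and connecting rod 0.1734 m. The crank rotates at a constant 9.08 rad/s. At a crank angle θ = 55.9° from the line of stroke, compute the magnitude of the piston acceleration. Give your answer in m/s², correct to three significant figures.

1.71

ω = 9.08 rad/s
x(θ) = r cosθ + √(L² − r² sin²θ); with ω constant, a = ω²·d²x/dθ².
d²x/dθ² = −r cosθ − r²(cos2θ)/√u − r⁴ sin²2θ/(4u^{3/2}),  u = L² − r² sin²θ = 0.0287158 m².
Substituting r = 0.0444 m, L = 0.1734 m, θ = 55.9°: d²x/dθ² = -0.020744 m.
a = ω²·d²x/dθ² = (9.08)²·(-0.020744) = -1.7103 m/s²;  |a| = 1.7103 m/s².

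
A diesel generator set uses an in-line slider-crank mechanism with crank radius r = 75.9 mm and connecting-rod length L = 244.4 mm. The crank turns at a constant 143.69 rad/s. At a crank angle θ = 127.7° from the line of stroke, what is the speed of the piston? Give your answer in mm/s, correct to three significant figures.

ω = 143.7 rad/s
For an in-line slider-crank, x = r cosθ + √(L² − r² sin²θ), so v = −rω sinθ·[1 + r cosθ/√(L² − r² sin²θ)].
With r = 0.0759 m, L = 0.2444 m, θ = 127.7°: √(L² − r² sin²θ) = 0.23691 m.
v = −0.0759·143.7·0.79122·[1 + 0.0759·-0.61153/0.23691] = -6.9385 m/s.
|v| = 6.9385 m/s = 6938.5 mm/s.

6940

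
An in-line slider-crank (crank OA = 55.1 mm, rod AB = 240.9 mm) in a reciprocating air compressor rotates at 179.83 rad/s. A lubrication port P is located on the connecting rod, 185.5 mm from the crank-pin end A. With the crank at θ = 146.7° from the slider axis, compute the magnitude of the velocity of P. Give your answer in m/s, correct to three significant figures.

ω = 179.8 rad/s.  Crank-pin speed |V_A| = rω = 9.9086 m/s, perpendicular to OA.
Rod angle: sinφ = −(r/L) sinθ ⇒ φ = -7.214°; ω_rod = −rω cosθ/√(L²−r²sin²θ) = +34.653 rad/s.
V_P = V_A + ω_rod × AP, with AP = 0.1855 m along the rod.
Components: V_Px = −rω sinθ − a·ω_rod·sinφ = -4.6329 m/s;  V_Py = rω cosθ + a·ω_rod·cosφ = -1.9046 m/s.
|V_P| = √(V_Px² + V_Py²) = 5.0091 m/s.

5.01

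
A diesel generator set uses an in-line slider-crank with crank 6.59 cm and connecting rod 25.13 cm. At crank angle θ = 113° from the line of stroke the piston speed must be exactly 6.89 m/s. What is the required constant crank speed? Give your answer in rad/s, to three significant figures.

For an in-line slider-crank, |v_piston| = rω|sinθ|·[1 + r cosθ/√(L² − r² sin²θ)].
With r = 0.0659 m, L = 0.2513 m, θ = 113°: the bracketed kinematic factor |dx/dθ| = 0.054256 m.
ω = v/|dx/dθ| = 6.89/0.054256 = 126.99 rad/s.

127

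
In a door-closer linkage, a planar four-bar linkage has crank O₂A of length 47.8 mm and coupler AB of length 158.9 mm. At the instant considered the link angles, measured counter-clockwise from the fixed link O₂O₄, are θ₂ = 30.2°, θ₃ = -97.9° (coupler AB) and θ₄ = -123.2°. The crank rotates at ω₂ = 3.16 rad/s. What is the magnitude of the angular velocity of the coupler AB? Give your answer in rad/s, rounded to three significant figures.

0.996

ω₂ = 3.16 rad/s
Differentiating the loop-closure r₂e^{iθ₂}+r₃e^{iθ₃}=r₁+r₄e^{iθ₄} gives r₂ω₂e^{iθ₂}+r₃ω₃e^{iθ₃}=r₄ω₄e^{iθ₄}.
Eliminating the other unknown: ω₃ = r₂ω₂ sin(θ₄−θ₂) / [r₃ sin(θ₃−θ₄)].
Numerator sine = -0.44776; denominator sine = +0.42736.
Result = 0.0478·3.16·(-0.44776) / (0.1589·(+0.42736)) = -0.99596 rad/s; magnitude 0.99596 rad/s.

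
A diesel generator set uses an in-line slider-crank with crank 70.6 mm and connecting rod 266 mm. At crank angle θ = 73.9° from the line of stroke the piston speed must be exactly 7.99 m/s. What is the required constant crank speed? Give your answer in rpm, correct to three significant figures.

1050

For an in-line slider-crank, |v_piston| = rω|sinθ|·[1 + r cosθ/√(L² − r² sin²θ)].
With r = 0.0706 m, L = 0.266 m, θ = 73.9°: the bracketed kinematic factor |dx/dθ| = 0.072994 m.
ω = v/|dx/dθ| = 7.99/0.072994 = 109.46 rad/s.
N = 60ω/(2π) = 1045.3 rpm.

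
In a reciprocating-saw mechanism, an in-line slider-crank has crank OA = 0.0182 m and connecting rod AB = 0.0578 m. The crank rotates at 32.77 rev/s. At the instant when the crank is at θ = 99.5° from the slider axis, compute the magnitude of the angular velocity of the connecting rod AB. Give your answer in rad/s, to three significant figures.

ω = 205.9 rad/s (converted from 32.77 rev/s).
The rod makes angle φ with the slider axis where L sinφ = r sinθ; differentiating, L cosφ·φ̇ = r ω cosθ.
L cosφ = √(L² − r² sin²θ) = 0.054942 m.
|ω_rod| = r ω |cosθ| / √(L² − r² sin²θ) = 0.0182·205.9·0.16505/0.054942 = 11.257 rad/s.

11.3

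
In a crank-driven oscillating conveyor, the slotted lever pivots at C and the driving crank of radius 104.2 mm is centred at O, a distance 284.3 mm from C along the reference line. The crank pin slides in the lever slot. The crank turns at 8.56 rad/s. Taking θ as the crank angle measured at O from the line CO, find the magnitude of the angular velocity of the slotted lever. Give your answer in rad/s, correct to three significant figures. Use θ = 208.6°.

3.27

ω = 8.56 rad/s
Crank pin A relative to C: A = (d + r cosθ, r sinθ); lever angle φ = atan2(r sinθ, d + r cosθ).
Differentiating tanφ: φ̇ = rω(d cosθ + r)/(d² + r² + 2dr cosθ).
d² + r² + 2dr cosθ = |CA|² = 0.0396653 m²;  d cosθ + r = -0.14541 m.
|ω_lever| = |0.1042·8.56·-0.14541| / 0.0396653 = 3.2698 rad/s.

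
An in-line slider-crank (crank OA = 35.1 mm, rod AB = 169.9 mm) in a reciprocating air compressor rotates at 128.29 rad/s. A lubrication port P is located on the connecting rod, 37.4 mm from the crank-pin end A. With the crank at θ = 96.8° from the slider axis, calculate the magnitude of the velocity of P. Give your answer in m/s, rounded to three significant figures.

ω = 128.3 rad/s.  Crank-pin speed |V_A| = rω = 4.503 m/s, perpendicular to OA.
Rod angle: sinφ = −(r/L) sinθ ⇒ φ = -11.838°; ω_rod = −rω cosθ/√(L²−r²sin²θ) = +3.2063 rad/s.
V_P = V_A + ω_rod × AP, with AP = 0.0374 m along the rod.
Components: V_Px = −rω sinθ − a·ω_rod·sinφ = -4.4467 m/s;  V_Py = rω cosθ + a·ω_rod·cosφ = -0.4158 m/s.
|V_P| = √(V_Px² + V_Py²) = 4.4661 m/s.

4.47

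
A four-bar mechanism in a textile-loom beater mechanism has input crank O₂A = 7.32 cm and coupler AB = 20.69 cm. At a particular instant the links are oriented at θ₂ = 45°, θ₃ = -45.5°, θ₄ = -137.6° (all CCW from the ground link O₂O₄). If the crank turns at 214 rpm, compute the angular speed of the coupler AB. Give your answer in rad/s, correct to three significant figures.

0.360

ω₂ = 22.41 rad/s (from 214 rpm).
Differentiating the loop-closure r₂e^{iθ₂}+r₃e^{iθ₃}=r₁+r₄e^{iθ₄} gives r₂ω₂e^{iθ₂}+r₃ω₃e^{iθ₃}=r₄ω₄e^{iθ₄}.
Eliminating the other unknown: ω₃ = r₂ω₂ sin(θ₄−θ₂) / [r₃ sin(θ₃−θ₄)].
Numerator sine = +0.04536; denominator sine = +0.99933.
Result = 0.0732·22.41·(+0.04536) / (0.2069·(+0.99933)) = +0.3599 rad/s; magnitude 0.3599 rad/s.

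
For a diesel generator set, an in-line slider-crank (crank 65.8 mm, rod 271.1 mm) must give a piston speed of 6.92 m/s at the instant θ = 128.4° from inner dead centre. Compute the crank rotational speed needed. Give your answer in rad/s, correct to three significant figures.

159

For an in-line slider-crank, |v_piston| = rω|sinθ|·[1 + r cosθ/√(L² − r² sin²θ)].
With r = 0.0658 m, L = 0.2711 m, θ = 128.4°: the bracketed kinematic factor |dx/dθ| = 0.043648 m.
ω = v/|dx/dθ| = 6.92/0.043648 = 158.54 rad/s.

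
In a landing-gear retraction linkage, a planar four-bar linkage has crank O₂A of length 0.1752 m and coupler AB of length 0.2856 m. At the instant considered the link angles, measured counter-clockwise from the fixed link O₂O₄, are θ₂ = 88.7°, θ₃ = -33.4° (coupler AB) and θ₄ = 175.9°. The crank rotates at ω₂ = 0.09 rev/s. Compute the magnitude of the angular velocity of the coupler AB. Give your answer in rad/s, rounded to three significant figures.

ω₂ = 0.5655 rad/s (from 0.09 rev/s).
Differentiating the loop-closure r₂e^{iθ₂}+r₃e^{iθ₃}=r₁+r₄e^{iθ₄} gives r₂ω₂e^{iθ₂}+r₃ω₃e^{iθ₃}=r₄ω₄e^{iθ₄}.
Eliminating the other unknown: ω₃ = r₂ω₂ sin(θ₄−θ₂) / [r₃ sin(θ₃−θ₄)].
Numerator sine = +0.99881; denominator sine = +0.48938.
Result = 0.1752·0.5655·(+0.99881) / (0.2856·(+0.48938)) = +0.708 rad/s; magnitude 0.708 rad/s.

0.708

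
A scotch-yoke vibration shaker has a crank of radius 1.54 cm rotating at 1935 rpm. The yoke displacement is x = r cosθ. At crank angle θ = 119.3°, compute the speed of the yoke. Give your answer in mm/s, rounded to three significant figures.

ω = 202.6 rad/s (from 1935 rpm).
x = r cosθ ⇒ ẋ = −rω sinθ.
|v| = rω|sinθ| = 0.0154·202.6·|sin 119.3°| = 2.7213 m/s = 2721.3 mm/s.

2720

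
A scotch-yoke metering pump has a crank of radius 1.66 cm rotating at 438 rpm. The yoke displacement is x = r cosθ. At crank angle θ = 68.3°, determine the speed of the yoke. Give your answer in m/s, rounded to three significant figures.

ω = 45.87 rad/s (from 438 rpm).
x = r cosθ ⇒ ẋ = −rω sinθ.
|v| = rω|sinθ| = 0.0166·45.87·|sin 68.3°| = 0.70744 m/s.

0.707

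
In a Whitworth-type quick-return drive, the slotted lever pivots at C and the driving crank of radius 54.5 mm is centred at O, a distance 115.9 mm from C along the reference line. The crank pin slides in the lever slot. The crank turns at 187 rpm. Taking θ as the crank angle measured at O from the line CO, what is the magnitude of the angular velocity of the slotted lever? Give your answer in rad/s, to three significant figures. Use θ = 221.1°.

5.09

ω = 19.58 rad/s (from 187 rpm).
Crank pin A relative to C: A = (d + r cosθ, r sinθ); lever angle φ = atan2(r sinθ, d + r cosθ).
Differentiating tanφ: φ̇ = rω(d cosθ + r)/(d² + r² + 2dr cosθ).
d² + r² + 2dr cosθ = |CA|² = 0.00688322 m²;  d cosθ + r = -0.032838 m.
|ω_lever| = |0.0545·19.58·-0.032838| / 0.00688322 = 5.0916 rad/s.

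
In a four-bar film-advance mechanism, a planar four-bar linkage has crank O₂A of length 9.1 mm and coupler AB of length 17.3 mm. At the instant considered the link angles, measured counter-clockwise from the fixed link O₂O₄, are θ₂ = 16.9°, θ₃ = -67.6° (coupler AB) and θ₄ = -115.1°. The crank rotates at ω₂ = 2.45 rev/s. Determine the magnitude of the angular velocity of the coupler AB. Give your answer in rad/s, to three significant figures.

8.16

ω₂ = 15.39 rad/s (from 2.45 rev/s).
Differentiating the loop-closure r₂e^{iθ₂}+r₃e^{iθ₃}=r₁+r₄e^{iθ₄} gives r₂ω₂e^{iθ₂}+r₃ω₃e^{iθ₃}=r₄ω₄e^{iθ₄}.
Eliminating the other unknown: ω₃ = r₂ω₂ sin(θ₄−θ₂) / [r₃ sin(θ₃−θ₄)].
Numerator sine = -0.74314; denominator sine = +0.73728.
Result = 0.0091·15.39·(-0.74314) / (0.0173·(+0.73728)) = -8.1618 rad/s; magnitude 8.1618 rad/s.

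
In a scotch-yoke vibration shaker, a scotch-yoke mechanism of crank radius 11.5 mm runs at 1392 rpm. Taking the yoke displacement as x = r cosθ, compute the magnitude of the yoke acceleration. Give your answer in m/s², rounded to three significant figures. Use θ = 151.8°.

ω = 145.8 rad/s (from 1392 rpm).
x = r cosθ ⇒ ẍ = −rω² cosθ (ω constant).
|a| = rω²|cosθ| = 0.0115·(145.8)²·|cos 151.8°| = 215.36 m/s².

215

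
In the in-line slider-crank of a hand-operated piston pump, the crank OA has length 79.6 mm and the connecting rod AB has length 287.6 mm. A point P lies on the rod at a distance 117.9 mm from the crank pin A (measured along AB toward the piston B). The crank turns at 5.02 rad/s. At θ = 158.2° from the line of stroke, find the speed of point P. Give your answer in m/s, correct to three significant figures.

ω = 5.02 rad/s.  Crank-pin speed |V_A| = rω = 0.39959 m/s, perpendicular to OA.
Rod angle: sinφ = −(r/L) sinθ ⇒ φ = -5.900°; ω_rod = −rω cosθ/√(L²−r²sin²θ) = +1.2969 rad/s.
V_P = V_A + ω_rod × AP, with AP = 0.1179 m along the rod.
Components: V_Px = −rω sinθ − a·ω_rod·sinφ = -0.13268 m/s;  V_Py = rω cosθ + a·ω_rod·cosφ = -0.21892 m/s.
|V_P| = √(V_Px² + V_Py²) = 0.25599 m/s.

0.256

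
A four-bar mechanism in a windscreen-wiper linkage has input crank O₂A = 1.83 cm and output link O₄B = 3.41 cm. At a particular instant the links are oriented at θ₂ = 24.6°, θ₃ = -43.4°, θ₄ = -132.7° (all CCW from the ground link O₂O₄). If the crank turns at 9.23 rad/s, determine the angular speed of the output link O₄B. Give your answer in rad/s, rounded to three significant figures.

4.59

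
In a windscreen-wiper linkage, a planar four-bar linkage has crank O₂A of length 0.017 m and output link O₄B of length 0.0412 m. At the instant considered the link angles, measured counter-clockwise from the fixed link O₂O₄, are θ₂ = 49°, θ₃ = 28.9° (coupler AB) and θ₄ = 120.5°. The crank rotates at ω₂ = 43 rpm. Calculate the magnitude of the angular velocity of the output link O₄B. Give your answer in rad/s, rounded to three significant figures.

0.639

ω₂ = 4.503 rad/s (from 43 rpm).
Differentiating the loop-closure r₂e^{iθ₂}+r₃e^{iθ₃}=r₁+r₄e^{iθ₄} gives r₂ω₂e^{iθ₂}+r₃ω₃e^{iθ₃}=r₄ω₄e^{iθ₄}.
Eliminating the other unknown: ω₄ = r₂ω₂ sin(θ₂−θ₃) / [r₄ sin(θ₄−θ₃)].
Numerator sine = +0.34366; denominator sine = +0.99961.
Result = 0.017·4.503·(+0.34366) / (0.0412·(+0.99961)) = +0.63877 rad/s; magnitude 0.63877 rad/s.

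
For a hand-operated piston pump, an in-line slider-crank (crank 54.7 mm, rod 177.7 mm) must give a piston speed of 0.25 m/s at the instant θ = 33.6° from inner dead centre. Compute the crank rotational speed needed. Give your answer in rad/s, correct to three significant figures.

For an in-line slider-crank, |v_piston| = rω|sinθ|·[1 + r cosθ/√(L² − r² sin²θ)].
With r = 0.0547 m, L = 0.1777 m, θ = 33.6°: the bracketed kinematic factor |dx/dθ| = 0.038147 m.
ω = v/|dx/dθ| = 0.25/0.038147 = 6.5536 rad/s.

6.55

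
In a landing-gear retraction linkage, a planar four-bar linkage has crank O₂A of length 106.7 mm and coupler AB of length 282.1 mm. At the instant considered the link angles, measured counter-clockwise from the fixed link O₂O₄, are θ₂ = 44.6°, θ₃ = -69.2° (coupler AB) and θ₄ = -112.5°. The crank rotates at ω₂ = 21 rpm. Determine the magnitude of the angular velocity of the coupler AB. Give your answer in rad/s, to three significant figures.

ω₂ = 2.199 rad/s (from 21 rpm).
Differentiating the loop-closure r₂e^{iθ₂}+r₃e^{iθ₃}=r₁+r₄e^{iθ₄} gives r₂ω₂e^{iθ₂}+r₃ω₃e^{iθ₃}=r₄ω₄e^{iθ₄}.
Eliminating the other unknown: ω₃ = r₂ω₂ sin(θ₄−θ₂) / [r₃ sin(θ₃−θ₄)].
Numerator sine = -0.38912; denominator sine = +0.68582.
Result = 0.1067·2.199·(-0.38912) / (0.2821·(+0.68582)) = -0.47194 rad/s; magnitude 0.47194 rad/s.

0.472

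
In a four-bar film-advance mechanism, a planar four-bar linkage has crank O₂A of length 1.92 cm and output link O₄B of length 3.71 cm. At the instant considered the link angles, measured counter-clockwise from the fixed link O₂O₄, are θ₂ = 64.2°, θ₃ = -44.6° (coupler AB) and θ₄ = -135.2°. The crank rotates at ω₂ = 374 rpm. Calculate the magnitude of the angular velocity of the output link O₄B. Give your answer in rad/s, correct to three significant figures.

19.2

ω₂ = 39.17 rad/s (from 374 rpm).
Differentiating the loop-closure r₂e^{iθ₂}+r₃e^{iθ₃}=r₁+r₄e^{iθ₄} gives r₂ω₂e^{iθ₂}+r₃ω₃e^{iθ₃}=r₄ω₄e^{iθ₄}.
Eliminating the other unknown: ω₄ = r₂ω₂ sin(θ₂−θ₃) / [r₄ sin(θ₄−θ₃)].
Numerator sine = +0.94665; denominator sine = -0.99995.
Result = 0.0192·39.17·(+0.94665) / (0.0371·(-0.99995)) = -19.188 rad/s; magnitude 19.188 rad/s.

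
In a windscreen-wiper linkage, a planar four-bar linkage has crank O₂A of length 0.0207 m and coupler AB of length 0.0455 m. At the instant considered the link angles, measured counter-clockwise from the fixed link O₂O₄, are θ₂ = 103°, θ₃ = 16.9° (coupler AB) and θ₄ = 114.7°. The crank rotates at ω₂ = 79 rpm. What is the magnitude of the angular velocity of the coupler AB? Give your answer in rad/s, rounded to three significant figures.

ω₂ = 8.273 rad/s (from 79 rpm).
Differentiating the loop-closure r₂e^{iθ₂}+r₃e^{iθ₃}=r₁+r₄e^{iθ₄} gives r₂ω₂e^{iθ₂}+r₃ω₃e^{iθ₃}=r₄ω₄e^{iθ₄}.
Eliminating the other unknown: ω₃ = r₂ω₂ sin(θ₄−θ₂) / [r₃ sin(θ₃−θ₄)].
Numerator sine = +0.20279; denominator sine = -0.99075.
Result = 0.0207·8.273·(+0.20279) / (0.0455·(-0.99075)) = -0.77036 rad/s; magnitude 0.77036 rad/s.

0.770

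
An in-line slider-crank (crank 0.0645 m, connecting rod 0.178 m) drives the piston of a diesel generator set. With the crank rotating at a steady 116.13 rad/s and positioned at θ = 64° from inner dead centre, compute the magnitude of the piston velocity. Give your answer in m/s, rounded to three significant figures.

ω = 116.1 rad/s
For an in-line slider-crank, x = r cosθ + √(L² − r² sin²θ), so v = −rω sinθ·[1 + r cosθ/√(L² − r² sin²θ)].
With r = 0.0645 m, L = 0.178 m, θ = 64°: √(L² − r² sin²θ) = 0.1683 m.
v = −0.0645·116.1·0.89879·[1 + 0.0645·0.43837/0.1683] = -7.8634 m/s.
|v| = 7.8634 m/s.

7.86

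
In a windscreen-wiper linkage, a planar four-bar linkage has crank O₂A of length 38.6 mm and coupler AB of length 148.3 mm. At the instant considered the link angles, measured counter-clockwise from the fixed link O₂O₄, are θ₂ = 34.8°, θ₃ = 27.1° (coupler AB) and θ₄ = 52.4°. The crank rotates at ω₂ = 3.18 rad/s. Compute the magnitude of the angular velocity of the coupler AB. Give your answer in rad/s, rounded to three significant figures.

ω₂ = 3.18 rad/s
Differentiating the loop-closure r₂e^{iθ₂}+r₃e^{iθ₃}=r₁+r₄e^{iθ₄} gives r₂ω₂e^{iθ₂}+r₃ω₃e^{iθ₃}=r₄ω₄e^{iθ₄}.
Eliminating the other unknown: ω₃ = r₂ω₂ sin(θ₄−θ₂) / [r₃ sin(θ₃−θ₄)].
Numerator sine = +0.30237; denominator sine = -0.42736.
Result = 0.0386·3.18·(+0.30237) / (0.1483·(-0.42736)) = -0.58563 rad/s; magnitude 0.58563 rad/s.

0.586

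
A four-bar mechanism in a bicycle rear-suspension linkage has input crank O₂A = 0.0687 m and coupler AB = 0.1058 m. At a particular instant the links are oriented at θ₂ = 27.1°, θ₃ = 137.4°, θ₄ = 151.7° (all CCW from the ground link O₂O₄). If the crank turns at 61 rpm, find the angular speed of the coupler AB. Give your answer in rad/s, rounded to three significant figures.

13.8

ω₂ = 6.388 rad/s (from 61 rpm).
Differentiating the loop-closure r₂e^{iθ₂}+r₃e^{iθ₃}=r₁+r₄e^{iθ₄} gives r₂ω₂e^{iθ₂}+r₃ω₃e^{iθ₃}=r₄ω₄e^{iθ₄}.
Eliminating the other unknown: ω₃ = r₂ω₂ sin(θ₄−θ₂) / [r₃ sin(θ₃−θ₄)].
Numerator sine = +0.82314; denominator sine = -0.24700.
Result = 0.0687·6.388·(+0.82314) / (0.1058·(-0.24700)) = -13.823 rad/s; magnitude 13.823 rad/s.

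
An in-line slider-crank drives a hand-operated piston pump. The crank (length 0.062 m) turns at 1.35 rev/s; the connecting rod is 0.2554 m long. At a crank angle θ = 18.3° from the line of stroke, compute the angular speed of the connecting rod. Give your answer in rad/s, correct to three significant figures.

1.96

ω = 8.482 rad/s (converted from 1.35 rev/s).
The rod makes angle φ with the slider axis where L sinφ = r sinθ; differentiating, L cosφ·φ̇ = r ω cosθ.
L cosφ = √(L² − r² sin²θ) = 0.25466 m.
|ω_rod| = r ω |cosθ| / √(L² − r² sin²θ) = 0.062·8.482·0.94943/0.25466 = 1.9607 rad/s.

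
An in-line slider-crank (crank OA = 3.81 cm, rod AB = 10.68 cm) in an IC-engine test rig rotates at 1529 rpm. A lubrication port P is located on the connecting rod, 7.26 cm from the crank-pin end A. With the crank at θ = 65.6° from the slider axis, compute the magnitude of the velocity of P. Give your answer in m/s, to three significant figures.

ω = 160.1 rad/s.  Crank-pin speed |V_A| = rω = 6.1004 m/s, perpendicular to OA.
Rod angle: sinφ = −(r/L) sinθ ⇒ φ = -18.958°; ω_rod = −rω cosθ/√(L²−r²sin²θ) = -24.95 rad/s.
V_P = V_A + ω_rod × AP, with AP = 0.0726 m along the rod.
Components: V_Px = −rω sinθ − a·ω_rod·sinφ = -6.144 m/s;  V_Py = rω cosθ + a·ω_rod·cosφ = +0.807 m/s.
|V_P| = √(V_Px² + V_Py²) = 6.1968 m/s.

6.20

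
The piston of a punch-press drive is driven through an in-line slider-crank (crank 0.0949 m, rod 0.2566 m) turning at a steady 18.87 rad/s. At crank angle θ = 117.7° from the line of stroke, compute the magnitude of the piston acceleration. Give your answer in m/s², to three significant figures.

22.9

ω = 18.87 rad/s
x(θ) = r cosθ + √(L² − r² sin²θ); with ω constant, a = ω²·d²x/dθ².
d²x/dθ² = −r cosθ − r²(cos2θ)/√u − r⁴ sin²2θ/(4u^{3/2}),  u = L² − r² sin²θ = 0.0587836 m².
Substituting r = 0.0949 m, L = 0.2566 m, θ = 117.7°: d²x/dθ² = +0.064242 m.
a = ω²·d²x/dθ² = (18.87)²·(+0.064242) = +22.875 m/s²;  |a| = 22.875 m/s².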